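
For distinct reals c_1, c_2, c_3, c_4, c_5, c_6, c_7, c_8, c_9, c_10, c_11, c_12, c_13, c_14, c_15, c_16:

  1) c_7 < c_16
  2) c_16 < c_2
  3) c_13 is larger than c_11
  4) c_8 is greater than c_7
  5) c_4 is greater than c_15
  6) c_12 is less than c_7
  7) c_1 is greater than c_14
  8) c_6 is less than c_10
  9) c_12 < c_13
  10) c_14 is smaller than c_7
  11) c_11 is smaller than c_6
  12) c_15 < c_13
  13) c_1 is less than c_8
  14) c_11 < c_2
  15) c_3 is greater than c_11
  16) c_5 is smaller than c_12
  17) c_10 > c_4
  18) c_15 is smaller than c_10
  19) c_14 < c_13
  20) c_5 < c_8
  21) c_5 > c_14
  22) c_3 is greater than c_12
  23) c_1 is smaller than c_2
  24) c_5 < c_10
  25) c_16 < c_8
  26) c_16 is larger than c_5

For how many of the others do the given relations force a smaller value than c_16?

4

Directly below c_16: c_5, c_7.
One step further: c_14, c_12 (4 so far).
No other element is forced below c_16 by the given relations, so the count is 4.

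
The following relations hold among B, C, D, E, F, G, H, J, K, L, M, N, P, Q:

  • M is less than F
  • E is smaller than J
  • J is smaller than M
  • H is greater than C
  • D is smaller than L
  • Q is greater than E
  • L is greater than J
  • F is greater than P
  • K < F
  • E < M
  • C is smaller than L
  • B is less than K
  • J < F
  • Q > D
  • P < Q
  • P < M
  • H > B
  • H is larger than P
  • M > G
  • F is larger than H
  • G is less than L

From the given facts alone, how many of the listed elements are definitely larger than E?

5

The elements the relations force above E are J, M, Q, L, F — no chain reaches any other.
That is 5.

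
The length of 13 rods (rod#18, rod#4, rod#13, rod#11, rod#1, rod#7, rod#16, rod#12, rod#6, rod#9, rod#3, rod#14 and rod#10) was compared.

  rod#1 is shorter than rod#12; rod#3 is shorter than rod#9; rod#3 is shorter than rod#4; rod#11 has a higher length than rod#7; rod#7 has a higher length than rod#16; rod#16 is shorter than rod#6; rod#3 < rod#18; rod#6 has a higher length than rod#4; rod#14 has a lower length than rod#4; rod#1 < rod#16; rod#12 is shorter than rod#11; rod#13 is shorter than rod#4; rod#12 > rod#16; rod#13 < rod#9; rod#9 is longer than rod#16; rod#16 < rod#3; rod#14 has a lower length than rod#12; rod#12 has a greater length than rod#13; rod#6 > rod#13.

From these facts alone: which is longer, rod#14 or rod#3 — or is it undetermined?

undetermined

Following every chain through rod#14: above rod#14 we get rod#12, rod#11, rod#4, rod#6.
rod#3 is not reached, and no chain runs the other way from rod#3 to rod#14.
So the given relations leave the order of rod#14 and rod#3 undetermined.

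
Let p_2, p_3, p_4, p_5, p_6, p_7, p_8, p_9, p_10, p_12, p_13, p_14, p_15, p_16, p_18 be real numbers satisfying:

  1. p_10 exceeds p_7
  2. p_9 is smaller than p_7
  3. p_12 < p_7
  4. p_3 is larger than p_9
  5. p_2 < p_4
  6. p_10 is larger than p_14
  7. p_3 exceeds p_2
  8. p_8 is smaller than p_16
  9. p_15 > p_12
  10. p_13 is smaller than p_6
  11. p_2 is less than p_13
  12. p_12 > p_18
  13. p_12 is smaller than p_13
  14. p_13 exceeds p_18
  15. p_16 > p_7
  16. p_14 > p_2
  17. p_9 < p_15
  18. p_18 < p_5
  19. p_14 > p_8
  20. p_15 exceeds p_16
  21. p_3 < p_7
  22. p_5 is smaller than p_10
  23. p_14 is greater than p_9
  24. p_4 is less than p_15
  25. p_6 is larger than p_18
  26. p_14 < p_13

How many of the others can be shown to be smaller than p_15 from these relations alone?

From p_15 the given relations immediately reach p_9, p_4, p_12, p_16.
From those, p_18, p_8, p_2, p_7 — 8 in total.
From those, p_3 — 9 in total.
No other element is forced below p_15 by the given relations, so the count is 9.

9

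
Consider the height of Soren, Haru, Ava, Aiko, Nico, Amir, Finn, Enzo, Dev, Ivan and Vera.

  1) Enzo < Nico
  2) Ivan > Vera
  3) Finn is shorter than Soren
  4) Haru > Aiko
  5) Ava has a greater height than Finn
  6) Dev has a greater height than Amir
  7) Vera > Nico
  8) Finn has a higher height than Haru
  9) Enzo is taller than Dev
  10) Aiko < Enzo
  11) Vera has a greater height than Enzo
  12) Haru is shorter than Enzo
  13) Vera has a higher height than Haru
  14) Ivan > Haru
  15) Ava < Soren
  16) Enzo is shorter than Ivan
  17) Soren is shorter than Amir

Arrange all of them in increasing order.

Aiko < Haru < Finn < Ava < Soren < Amir < Dev < Enzo < Nico < Vera < Ivan

Nothing is placed below Aiko, so it is least; from there Aiko < Haru; Haru < Finn; Finn < Ava; Ava < Soren; Soren < Amir; Amir < Dev; Dev < Enzo; Enzo < Nico; Nico < Vera; Vera < Ivan, each given directly.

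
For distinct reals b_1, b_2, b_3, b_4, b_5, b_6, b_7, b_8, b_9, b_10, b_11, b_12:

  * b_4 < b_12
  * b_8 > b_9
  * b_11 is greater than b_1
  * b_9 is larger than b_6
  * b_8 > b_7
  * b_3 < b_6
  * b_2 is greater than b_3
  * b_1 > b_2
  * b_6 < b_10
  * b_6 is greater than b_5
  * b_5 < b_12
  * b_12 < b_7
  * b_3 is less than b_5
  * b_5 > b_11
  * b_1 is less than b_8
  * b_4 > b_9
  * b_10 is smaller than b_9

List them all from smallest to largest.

The consecutive links are each given: b_3 < b_2; b_2 < b_1; b_1 < b_11; b_11 < b_5; b_5 < b_6; b_6 < b_10; b_10 < b_9; b_9 < b_4; b_4 < b_12; b_12 < b_7; b_7 < b_8.

b_3 < b_2 < b_1 < b_11 < b_5 < b_6 < b_10 < b_9 < b_4 < b_12 < b_7 < b_8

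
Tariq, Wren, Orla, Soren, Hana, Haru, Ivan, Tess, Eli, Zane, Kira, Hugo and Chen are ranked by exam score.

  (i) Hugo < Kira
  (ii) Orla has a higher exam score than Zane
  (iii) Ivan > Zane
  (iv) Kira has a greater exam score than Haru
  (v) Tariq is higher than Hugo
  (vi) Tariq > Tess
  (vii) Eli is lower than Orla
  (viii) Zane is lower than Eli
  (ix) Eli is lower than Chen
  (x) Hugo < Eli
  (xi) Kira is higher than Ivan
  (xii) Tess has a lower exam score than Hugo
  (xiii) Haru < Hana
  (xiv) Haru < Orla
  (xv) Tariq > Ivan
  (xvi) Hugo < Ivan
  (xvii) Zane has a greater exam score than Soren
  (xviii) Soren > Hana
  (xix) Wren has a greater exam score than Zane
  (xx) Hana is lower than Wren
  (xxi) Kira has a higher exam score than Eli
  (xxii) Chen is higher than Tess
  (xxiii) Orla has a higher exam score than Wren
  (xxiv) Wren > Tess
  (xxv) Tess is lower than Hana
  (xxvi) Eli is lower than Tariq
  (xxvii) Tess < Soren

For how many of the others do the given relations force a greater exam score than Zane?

The elements the relations force above Zane are Wren, Eli, Ivan, Chen, Tariq, Orla, Kira — no chain reaches any other.
That is 7.

7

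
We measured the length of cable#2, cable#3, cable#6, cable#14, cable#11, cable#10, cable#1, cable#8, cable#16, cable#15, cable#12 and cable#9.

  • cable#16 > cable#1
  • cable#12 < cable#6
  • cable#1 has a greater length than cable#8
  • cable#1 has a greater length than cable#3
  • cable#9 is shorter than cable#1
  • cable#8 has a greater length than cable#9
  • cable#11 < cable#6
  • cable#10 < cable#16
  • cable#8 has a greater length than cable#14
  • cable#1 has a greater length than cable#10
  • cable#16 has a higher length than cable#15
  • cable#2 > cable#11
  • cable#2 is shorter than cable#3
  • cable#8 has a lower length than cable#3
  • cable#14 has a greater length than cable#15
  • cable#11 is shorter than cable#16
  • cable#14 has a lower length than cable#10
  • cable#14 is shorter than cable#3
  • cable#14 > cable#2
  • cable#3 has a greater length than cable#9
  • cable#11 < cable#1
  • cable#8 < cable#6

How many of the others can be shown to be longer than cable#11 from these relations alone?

8

From cable#11 the given relations immediately reach cable#2, cable#1, cable#16, cable#6.
From those, cable#14, cable#3 — 6 in total.
From those, cable#8, cable#10 — 8 in total.
No other element is forced above cable#11 by the given relations, so the count is 8.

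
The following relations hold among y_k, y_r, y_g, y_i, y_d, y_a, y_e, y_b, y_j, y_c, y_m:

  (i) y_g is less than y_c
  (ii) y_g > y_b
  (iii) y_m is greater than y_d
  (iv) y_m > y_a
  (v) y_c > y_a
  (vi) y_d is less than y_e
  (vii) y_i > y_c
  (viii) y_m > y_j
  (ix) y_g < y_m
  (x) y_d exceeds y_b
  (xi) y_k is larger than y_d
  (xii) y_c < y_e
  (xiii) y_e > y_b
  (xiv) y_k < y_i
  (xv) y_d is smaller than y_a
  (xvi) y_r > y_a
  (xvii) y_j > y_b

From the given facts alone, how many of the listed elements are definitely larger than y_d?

7

Directly above y_d: y_a, y_k, y_e, y_m.
One step further: y_c, y_r, y_i (7 so far).
No other element is forced above y_d by the given relations, so the count is 7.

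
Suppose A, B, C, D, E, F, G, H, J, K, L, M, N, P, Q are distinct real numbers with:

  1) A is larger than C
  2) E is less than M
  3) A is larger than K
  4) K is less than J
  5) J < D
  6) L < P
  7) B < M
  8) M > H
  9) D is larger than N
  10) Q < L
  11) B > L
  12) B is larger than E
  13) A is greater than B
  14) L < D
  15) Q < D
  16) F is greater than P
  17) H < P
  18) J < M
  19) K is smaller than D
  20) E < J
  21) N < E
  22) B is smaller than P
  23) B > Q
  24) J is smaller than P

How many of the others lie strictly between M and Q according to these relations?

The relations place Q below M. An element lies strictly between them when it is forced above Q and also forced below M.
Above Q: {L, D, B, A, P, F}. Below M: {N, H, E, K, J, L, B}.
Intersection: {L, B} — 2.

2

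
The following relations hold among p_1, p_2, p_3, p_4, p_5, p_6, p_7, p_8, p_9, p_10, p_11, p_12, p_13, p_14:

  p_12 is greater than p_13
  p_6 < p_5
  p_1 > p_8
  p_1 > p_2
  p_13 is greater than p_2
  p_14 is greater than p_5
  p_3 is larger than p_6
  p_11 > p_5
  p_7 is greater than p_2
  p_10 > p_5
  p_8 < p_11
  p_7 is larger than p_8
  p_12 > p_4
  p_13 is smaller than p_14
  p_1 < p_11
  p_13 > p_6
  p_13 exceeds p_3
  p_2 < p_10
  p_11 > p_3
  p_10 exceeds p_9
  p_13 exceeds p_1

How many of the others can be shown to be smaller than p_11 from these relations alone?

6

The elements the relations force below p_11 are p_8, p_2, p_1, p_6, p_3, p_5 — no chain reaches any other.
That is 6.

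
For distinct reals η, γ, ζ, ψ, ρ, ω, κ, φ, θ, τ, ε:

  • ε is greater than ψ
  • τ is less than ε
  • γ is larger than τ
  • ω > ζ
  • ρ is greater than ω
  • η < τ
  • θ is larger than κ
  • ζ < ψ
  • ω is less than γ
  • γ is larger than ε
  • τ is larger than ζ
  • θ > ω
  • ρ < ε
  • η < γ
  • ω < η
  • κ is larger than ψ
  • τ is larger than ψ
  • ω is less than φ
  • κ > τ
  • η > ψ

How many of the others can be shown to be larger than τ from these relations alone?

4

The elements the relations force above τ are κ, ε, γ, θ — no chain reaches any other.
That is 4.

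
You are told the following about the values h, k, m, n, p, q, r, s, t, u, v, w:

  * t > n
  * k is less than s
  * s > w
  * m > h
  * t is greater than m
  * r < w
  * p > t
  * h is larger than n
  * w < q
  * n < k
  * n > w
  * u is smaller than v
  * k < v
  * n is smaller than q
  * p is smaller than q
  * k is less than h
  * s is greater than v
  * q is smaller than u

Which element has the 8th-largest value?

h

Piecing the relations together gives one ordering: r < w < n < k < h < m < t < p < q < u < v < s.
Counting 8 from the largest end gives h.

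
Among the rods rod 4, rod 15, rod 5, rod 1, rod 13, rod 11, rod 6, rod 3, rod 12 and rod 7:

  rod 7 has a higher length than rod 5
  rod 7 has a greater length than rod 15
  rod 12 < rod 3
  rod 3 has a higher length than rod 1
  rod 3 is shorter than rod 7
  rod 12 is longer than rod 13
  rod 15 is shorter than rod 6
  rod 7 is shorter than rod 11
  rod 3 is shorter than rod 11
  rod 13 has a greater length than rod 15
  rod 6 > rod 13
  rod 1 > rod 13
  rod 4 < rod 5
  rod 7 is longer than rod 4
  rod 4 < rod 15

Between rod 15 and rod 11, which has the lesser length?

The relevant relations are rod 15 < rod 13; rod 13 < rod 12; rod 12 < rod 3; rod 3 < rod 7; rod 7 < rod 11.
Together: rod 15 < rod 13 < rod 12 < rod 3 < rod 7 < rod 11.
So rod 15 < rod 11; rod 15 is the shorter of the two.

rod 15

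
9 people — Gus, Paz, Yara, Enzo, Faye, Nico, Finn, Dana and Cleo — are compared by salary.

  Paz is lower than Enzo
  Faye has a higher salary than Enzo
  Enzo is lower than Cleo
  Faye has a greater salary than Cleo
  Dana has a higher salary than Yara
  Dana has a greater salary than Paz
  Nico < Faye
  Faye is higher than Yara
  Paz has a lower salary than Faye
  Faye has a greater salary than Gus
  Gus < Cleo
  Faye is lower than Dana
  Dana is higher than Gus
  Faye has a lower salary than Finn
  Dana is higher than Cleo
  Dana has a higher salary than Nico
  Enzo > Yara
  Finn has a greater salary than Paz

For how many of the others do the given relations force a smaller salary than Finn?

7

Directly below Finn: Paz, Faye.
One step further: Yara, Gus, Enzo, Nico, Cleo (7 so far).
Nothing else is reachable below Finn; 7 in all.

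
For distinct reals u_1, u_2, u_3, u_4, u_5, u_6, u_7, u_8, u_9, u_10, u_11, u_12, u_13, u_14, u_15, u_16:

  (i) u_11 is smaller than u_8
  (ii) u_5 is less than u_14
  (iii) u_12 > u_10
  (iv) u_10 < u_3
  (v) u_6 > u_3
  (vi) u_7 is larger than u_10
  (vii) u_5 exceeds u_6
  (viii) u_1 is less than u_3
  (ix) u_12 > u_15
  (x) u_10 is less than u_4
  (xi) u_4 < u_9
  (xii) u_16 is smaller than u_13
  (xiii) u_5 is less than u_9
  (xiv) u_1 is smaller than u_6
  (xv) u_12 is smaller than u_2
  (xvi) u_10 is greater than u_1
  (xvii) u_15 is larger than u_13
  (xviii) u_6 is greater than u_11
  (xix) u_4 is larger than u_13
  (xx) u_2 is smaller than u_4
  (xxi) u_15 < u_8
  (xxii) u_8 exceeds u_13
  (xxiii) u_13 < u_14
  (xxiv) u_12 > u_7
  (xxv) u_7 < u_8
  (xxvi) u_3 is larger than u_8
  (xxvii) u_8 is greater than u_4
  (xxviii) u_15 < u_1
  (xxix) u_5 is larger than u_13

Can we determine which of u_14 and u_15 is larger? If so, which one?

The relevant relations are u_15 < u_1; u_1 < u_10; u_10 < u_7; u_7 < u_12; u_12 < u_2; u_2 < u_4; u_4 < u_8; u_8 < u_3; u_3 < u_6; u_6 < u_5; u_5 < u_14.
Together: u_15 < u_1 < u_10 < u_7 < u_12 < u_2 < u_4 < u_8 < u_3 < u_6 < u_5 < u_14.
So u_14 is larger.

u_14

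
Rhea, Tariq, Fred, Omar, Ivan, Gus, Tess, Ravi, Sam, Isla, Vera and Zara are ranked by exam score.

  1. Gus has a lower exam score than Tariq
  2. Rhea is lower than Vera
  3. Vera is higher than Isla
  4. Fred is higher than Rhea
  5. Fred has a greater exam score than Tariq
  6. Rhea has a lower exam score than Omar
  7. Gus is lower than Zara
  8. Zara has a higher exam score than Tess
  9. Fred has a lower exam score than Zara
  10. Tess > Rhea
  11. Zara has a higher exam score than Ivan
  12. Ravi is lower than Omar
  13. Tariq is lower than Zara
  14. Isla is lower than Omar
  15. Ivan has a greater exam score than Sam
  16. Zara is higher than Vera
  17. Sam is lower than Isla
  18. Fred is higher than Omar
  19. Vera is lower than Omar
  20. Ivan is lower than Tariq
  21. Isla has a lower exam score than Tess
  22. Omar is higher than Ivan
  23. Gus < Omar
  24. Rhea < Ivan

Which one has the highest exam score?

Chaining downward from Zara: directly below it, Vera, Ivan, Gus, Tess, Tariq, Fred; then Rhea, Sam, Isla, Omar; then Ravi.
That covers every other element, and nothing is given above Zara, so Zara is the highest exam score.

Zara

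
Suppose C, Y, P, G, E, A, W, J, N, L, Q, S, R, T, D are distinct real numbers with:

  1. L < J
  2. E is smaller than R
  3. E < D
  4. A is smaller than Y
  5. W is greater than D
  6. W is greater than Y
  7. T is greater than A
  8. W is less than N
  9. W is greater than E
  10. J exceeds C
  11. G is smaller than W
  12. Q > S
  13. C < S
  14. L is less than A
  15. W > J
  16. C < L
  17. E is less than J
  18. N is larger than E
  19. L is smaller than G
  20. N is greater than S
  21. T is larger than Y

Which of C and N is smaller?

C

C < L < A < Y < W < N, by transitivity through L, A, Y, W.
So C < N; C is the smaller of the two.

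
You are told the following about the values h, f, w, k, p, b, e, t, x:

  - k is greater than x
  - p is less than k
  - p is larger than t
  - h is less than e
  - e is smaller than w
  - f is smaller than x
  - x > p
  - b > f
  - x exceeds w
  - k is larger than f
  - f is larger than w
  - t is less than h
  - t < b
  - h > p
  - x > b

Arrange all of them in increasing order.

t < p < h < e < w < f < b < x < k

The consecutive links are each given: t < p; p < h; h < e; e < w; w < f; f < b; b < x; x < k.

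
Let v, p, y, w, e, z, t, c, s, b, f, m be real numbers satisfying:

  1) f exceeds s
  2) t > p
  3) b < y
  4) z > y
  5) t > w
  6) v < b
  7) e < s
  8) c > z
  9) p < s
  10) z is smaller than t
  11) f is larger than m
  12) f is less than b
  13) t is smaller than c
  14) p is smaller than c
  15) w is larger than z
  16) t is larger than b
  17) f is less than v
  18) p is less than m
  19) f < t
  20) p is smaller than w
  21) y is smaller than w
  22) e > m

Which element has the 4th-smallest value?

s

Piecing the relations together gives one ordering: p < m < e < s < f < v < b < y < z < w < t < c.
The 4th smallest is s.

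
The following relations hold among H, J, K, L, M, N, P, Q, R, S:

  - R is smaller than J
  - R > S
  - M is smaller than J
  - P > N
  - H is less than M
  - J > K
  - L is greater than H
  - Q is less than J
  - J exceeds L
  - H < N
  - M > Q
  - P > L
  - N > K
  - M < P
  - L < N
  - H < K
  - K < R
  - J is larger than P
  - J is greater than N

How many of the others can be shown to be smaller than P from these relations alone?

The elements the relations force below P are H, K, Q, L, M, N — no chain reaches any other.
That is 6.

6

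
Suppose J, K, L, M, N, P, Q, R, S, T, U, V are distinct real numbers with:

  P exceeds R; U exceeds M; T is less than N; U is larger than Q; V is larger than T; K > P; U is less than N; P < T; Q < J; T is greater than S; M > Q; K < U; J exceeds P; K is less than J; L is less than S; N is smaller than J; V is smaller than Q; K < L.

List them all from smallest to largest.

The consecutive links are each given: R < P; P < K; K < L; L < S; S < T; T < V; V < Q; Q < M; M < U; U < N; N < J.

R < P < K < L < S < T < V < Q < M < U < N < J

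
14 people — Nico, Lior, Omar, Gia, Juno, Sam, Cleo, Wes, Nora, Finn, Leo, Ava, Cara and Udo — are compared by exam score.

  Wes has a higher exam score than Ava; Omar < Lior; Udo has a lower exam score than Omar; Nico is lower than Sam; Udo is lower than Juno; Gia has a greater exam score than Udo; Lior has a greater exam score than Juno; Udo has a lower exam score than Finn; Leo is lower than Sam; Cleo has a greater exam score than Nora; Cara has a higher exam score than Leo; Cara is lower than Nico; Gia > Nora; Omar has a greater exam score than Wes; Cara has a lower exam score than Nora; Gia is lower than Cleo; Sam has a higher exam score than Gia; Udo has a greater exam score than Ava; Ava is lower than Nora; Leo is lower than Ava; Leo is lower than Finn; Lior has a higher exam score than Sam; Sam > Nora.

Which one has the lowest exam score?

Leo

Ava is not least since Leo < Ava; Wes is not least since Ava < Wes; Cara is not least since Leo < Cara; Nora is not least since Cara < Nora; Udo is not least since Ava < Udo; Gia is not least since Nora < Gia; Finn is not least since Udo < Finn; Nico is not least since Cara < Nico; Juno is not least since Udo < Juno; Cleo is not least since Gia < Cleo; Sam is not least since Leo < Sam; Omar is not least since Udo < Omar; Lior is not least since Omar < Lior.
Only Leo has nothing below it, so Leo is the lowest exam score.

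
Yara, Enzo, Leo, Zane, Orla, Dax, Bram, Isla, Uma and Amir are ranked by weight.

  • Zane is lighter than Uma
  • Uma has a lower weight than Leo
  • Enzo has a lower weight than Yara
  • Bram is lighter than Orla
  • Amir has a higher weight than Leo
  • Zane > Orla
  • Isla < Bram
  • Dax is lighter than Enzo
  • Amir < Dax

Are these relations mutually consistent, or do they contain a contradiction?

consistent

Every relation is compatible with Isla < Bram < Orla < Zane < Uma < Leo < Amir < Dax < Enzo < Yara; the set is consistent.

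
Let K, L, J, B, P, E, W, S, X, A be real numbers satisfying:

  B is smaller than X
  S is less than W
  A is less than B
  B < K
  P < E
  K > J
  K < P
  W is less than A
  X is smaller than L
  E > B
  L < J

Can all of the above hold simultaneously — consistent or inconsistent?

consistent

The single ordering S < W < A < B < X < L < J < K < P < E satisfies every listed relation, so no contradiction arises.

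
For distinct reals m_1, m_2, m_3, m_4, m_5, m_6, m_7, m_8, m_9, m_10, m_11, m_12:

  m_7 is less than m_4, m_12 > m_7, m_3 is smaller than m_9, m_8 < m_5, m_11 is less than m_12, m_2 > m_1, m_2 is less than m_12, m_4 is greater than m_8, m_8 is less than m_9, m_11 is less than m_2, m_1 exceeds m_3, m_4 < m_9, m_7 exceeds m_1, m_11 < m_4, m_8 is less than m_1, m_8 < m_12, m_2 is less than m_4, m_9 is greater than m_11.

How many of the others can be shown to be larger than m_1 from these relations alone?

5

Directly above m_1: m_7, m_2.
One step further: m_4, m_12 (4 so far).
One step further: m_9 (5 so far).
Nothing else is reachable above m_1; 5 in all.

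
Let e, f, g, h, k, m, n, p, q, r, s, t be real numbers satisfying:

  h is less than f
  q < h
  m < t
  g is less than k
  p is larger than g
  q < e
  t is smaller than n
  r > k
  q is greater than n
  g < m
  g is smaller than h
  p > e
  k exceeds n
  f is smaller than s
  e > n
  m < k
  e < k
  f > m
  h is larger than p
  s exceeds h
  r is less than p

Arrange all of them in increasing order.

g < m < t < n < q < e < k < r < p < h < f < s

Each adjacent pair is fixed by a given relation: g < m; m < t; t < n; n < q; q < e; e < k; k < r; r < p; p < h; h < f; f < s. Chaining them end to end gives the full order.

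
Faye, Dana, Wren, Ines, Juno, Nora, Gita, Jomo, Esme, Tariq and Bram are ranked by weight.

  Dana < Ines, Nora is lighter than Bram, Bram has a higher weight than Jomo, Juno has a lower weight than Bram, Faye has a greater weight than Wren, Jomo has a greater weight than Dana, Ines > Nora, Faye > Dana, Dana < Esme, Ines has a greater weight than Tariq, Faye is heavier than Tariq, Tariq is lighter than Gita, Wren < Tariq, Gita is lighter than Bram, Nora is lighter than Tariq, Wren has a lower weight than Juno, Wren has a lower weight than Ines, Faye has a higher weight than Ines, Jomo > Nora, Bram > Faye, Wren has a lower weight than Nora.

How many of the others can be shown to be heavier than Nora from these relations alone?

6

From Nora the given relations immediately reach Tariq, Ines, Jomo, Bram.
From those, Gita, Faye — 6 in total.
No other element is forced above Nora by the given relations, so the count is 6.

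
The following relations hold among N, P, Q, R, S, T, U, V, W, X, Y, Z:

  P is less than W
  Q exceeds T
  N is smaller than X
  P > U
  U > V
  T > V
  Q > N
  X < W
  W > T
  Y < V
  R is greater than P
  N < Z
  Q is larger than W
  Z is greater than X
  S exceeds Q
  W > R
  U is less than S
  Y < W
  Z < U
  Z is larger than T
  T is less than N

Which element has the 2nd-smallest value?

Piecing the relations together gives one ordering: Y < V < T < N < X < Z < U < P < R < W < Q < S.
The 2nd smallest is V.

V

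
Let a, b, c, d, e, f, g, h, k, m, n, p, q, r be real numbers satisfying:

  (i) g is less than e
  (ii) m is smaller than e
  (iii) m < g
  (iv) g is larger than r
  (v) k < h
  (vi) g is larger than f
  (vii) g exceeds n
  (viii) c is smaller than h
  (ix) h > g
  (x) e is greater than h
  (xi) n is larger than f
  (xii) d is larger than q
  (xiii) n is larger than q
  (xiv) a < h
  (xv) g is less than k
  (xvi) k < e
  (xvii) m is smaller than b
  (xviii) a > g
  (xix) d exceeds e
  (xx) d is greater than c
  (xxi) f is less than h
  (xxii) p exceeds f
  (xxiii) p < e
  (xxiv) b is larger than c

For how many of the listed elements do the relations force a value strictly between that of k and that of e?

1

The relations place k below e. An element lies strictly between them when it is forced above k and also forced below e.
Above k: {h, d}. Below e: {r, q, f, n, m, g, c, p, a, h}.
Intersection: {h} — 1.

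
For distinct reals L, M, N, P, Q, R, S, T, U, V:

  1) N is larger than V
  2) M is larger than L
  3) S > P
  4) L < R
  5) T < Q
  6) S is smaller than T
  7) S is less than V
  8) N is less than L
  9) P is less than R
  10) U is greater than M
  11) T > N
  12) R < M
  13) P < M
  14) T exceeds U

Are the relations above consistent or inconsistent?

Every relation is compatible with P < S < V < N < L < R < M < U < T < Q; the set is consistent.

consistent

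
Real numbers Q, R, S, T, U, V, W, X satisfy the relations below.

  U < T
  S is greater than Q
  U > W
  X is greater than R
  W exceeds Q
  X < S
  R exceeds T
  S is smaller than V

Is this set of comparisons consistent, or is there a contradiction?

consistent

The single ordering Q < W < U < T < R < X < S < V satisfies every listed relation, so no contradiction arises.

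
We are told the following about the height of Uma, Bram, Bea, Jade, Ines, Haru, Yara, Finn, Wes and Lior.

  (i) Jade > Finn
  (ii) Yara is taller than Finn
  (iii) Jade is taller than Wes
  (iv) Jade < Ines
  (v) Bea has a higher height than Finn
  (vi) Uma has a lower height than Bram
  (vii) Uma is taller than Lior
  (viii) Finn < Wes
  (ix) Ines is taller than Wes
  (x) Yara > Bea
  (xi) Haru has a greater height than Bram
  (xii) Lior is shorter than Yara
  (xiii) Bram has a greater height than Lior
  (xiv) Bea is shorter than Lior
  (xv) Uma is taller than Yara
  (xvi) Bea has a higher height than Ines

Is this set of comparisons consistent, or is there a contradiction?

Every relation is compatible with Finn < Wes < Jade < Ines < Bea < Lior < Yara < Uma < Bram < Haru; the set is consistent.

consistent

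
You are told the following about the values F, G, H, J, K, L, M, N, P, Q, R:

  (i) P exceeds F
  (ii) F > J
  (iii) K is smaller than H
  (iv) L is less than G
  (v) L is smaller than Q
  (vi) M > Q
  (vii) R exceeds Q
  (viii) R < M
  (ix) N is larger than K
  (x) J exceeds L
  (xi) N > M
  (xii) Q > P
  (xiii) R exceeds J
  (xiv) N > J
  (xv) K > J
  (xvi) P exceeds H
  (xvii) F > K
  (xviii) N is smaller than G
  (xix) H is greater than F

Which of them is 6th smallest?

P

The consecutive relations fix a unique order: L < J < K < F < H < P < Q < R < M < N < G.
The 6th smallest is P.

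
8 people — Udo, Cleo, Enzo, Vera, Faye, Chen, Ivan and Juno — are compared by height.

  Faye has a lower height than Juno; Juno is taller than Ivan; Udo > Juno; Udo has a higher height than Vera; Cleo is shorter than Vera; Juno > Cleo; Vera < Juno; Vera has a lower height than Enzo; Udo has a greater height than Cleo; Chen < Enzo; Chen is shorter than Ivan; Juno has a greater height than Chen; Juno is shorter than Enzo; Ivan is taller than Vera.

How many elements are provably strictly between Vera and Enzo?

The relations place Vera below Enzo. An element lies strictly between them when it is forced above Vera and also forced below Enzo.
Above Vera: {Ivan, Juno, Udo}. Below Enzo: {Cleo, Faye, Chen, Ivan, Juno}.
Intersection: {Ivan, Juno} — 2.

2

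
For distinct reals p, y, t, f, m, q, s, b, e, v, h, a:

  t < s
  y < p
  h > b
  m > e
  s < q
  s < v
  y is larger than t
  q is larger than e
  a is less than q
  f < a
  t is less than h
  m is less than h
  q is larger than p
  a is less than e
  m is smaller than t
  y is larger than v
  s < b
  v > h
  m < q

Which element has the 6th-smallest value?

s

Piecing the relations together gives one ordering: f < a < e < m < t < s < b < h < v < y < p < q.
Counting 6 from the smallest end gives s.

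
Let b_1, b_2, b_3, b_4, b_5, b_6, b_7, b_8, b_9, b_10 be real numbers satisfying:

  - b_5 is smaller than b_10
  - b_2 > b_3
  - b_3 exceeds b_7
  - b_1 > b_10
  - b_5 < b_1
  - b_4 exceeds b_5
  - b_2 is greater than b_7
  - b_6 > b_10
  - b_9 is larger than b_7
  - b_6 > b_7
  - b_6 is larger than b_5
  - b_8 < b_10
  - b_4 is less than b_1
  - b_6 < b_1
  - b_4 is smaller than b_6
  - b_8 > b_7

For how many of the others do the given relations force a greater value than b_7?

7

From b_7 the given relations immediately reach b_8, b_9, b_6, b_3, b_2.
From those, b_10, b_1 — 7 in total.
Nothing else is reachable above b_7; 7 in all.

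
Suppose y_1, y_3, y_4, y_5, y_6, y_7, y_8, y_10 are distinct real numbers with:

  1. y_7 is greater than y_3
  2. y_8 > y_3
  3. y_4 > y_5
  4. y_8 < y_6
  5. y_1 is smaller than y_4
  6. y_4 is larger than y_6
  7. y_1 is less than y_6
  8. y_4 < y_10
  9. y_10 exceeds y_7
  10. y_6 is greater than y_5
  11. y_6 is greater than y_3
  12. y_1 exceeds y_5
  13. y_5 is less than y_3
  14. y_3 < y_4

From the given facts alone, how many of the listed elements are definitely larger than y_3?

The elements the relations force above y_3 are y_8, y_7, y_6, y_4, y_10 — no chain reaches any other.
That is 5.

5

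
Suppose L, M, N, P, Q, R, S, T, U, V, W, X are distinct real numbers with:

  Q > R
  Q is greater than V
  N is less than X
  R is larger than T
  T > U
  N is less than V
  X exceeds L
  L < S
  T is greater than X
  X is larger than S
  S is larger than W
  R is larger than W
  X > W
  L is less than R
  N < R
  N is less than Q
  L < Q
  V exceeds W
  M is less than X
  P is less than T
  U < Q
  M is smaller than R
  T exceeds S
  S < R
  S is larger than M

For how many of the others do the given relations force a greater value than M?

The elements the relations force above M are S, X, T, R, Q — no chain reaches any other.
That is 5.

5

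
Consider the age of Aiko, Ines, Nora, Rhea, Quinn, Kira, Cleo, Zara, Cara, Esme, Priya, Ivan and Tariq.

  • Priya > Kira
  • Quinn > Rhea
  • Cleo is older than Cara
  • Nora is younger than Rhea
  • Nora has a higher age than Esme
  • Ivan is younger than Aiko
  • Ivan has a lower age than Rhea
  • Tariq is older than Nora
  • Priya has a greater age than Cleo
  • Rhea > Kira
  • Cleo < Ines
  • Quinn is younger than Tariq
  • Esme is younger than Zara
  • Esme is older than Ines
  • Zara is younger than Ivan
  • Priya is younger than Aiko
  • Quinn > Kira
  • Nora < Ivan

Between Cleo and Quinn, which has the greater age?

Cleo < Ines < Esme < Nora < Ivan < Rhea < Quinn, by transitivity through Ines, Esme, Nora, Ivan, Rhea.
So Cleo < Quinn; Quinn is the older of the two.

Quinn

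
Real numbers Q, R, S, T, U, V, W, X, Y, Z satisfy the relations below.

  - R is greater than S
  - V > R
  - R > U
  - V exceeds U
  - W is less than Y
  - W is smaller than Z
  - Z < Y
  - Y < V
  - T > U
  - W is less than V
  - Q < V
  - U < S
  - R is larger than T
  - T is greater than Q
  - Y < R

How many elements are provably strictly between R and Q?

Chaining upward from Q reaches: T, V.
Chaining downward from R reaches: W, U, Z, S, T, Y.
Strictly between Q and R are those in both lists: T — 1 element.

1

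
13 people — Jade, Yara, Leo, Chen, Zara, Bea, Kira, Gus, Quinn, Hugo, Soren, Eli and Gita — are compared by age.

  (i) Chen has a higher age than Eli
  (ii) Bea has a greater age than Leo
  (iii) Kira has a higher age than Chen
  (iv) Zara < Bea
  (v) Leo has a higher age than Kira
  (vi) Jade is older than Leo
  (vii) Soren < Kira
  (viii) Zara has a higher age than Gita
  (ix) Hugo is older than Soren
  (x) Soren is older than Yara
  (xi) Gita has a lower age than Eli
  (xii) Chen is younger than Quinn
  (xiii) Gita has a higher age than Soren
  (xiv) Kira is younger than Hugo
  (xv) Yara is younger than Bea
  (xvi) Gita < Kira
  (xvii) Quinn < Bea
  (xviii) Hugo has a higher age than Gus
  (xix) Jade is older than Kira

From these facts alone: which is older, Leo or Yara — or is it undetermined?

Leo

Yara < Soren and Soren < Gita give Yara < Gita.
With Gita < Eli: Yara < Soren < Gita < Eli.
Then Eli < Chen extends the chain to Chen.
With Chen < Kira: Yara < Soren < Gita < Eli < Chen < Kira.
With Kira < Leo: Yara < Soren < Gita < Eli < Chen < Kira < Leo.
So Leo is older.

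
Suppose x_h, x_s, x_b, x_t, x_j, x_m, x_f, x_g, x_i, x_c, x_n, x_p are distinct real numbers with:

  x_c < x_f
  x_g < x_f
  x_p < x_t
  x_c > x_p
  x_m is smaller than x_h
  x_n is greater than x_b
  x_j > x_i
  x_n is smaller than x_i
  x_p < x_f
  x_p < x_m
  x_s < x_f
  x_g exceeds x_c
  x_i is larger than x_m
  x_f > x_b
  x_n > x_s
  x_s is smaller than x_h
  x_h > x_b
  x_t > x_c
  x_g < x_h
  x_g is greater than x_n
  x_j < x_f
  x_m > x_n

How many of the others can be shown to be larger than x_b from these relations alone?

From x_b the given relations immediately reach x_n, x_h, x_f.
From those, x_m, x_g, x_i — 6 in total.
From those, x_j — 7 in total.
Nothing else is reachable above x_b; 7 in all.

7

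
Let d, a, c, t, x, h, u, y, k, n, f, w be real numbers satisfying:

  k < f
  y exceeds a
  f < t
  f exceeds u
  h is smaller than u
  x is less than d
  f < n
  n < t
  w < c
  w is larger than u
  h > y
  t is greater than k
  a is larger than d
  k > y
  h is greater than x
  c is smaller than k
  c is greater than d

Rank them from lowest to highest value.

x < d < a < y < h < u < w < c < k < f < n < t

The consecutive links are each given: x < d; d < a; a < y; y < h; h < u; u < w; w < c; c < k; k < f; f < n; n < t.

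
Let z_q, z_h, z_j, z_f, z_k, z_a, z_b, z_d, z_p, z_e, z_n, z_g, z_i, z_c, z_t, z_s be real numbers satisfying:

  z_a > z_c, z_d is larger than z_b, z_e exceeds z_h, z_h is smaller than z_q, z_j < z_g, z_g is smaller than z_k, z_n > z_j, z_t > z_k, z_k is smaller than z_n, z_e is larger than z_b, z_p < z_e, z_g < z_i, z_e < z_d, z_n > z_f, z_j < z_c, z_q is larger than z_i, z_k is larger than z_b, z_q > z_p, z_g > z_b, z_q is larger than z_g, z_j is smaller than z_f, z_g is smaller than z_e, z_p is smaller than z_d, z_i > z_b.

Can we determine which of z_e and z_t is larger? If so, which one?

undetermined

Following every chain through z_e: above z_e we get z_d; below z_e we get z_j, z_b, z_h, z_g, z_p.
z_t is not reached, and no chain runs the other way from z_t to z_e.
So the given relations leave the order of z_e and z_t undetermined.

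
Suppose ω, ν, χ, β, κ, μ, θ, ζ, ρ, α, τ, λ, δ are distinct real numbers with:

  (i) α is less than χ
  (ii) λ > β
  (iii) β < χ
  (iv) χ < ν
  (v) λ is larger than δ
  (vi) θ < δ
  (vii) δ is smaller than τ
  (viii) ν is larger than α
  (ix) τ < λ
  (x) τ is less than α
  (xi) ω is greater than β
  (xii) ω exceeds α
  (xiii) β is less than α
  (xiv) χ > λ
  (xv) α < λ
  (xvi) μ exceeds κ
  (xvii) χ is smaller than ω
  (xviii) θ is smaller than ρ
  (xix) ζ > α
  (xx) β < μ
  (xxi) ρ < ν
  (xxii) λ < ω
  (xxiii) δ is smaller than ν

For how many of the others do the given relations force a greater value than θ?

9

Directly above θ: δ, ρ.
One step further: τ, λ, ν (5 so far).
One step further: α, χ, ω (8 so far).
One step further: ζ (9 so far).
Nothing else is reachable above θ; 9 in all.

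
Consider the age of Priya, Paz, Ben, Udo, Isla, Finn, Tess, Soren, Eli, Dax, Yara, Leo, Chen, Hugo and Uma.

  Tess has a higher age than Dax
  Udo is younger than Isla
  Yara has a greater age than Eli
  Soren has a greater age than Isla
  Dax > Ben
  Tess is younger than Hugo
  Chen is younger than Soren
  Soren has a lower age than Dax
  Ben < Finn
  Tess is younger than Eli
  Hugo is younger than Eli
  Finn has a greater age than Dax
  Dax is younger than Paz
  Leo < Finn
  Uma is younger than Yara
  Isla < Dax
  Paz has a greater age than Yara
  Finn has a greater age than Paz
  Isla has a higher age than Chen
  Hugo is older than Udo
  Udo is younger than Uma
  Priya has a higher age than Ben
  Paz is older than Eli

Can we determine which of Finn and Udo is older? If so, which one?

Udo < Isla and Isla < Soren give Udo < Soren.
With Soren < Dax: Udo < Isla < Soren < Dax.
With Dax < Tess: Udo < Isla < Soren < Dax < Tess.
Then Tess < Hugo extends the chain to Hugo.
With Hugo < Eli: Udo < Isla < Soren < Dax < Tess < Hugo < Eli.
Then Eli < Paz extends the chain to Paz.
With Paz < Finn: Udo < Isla < Soren < Dax < Tess < Hugo < Eli < Paz < Finn.
So Finn is older.

Finn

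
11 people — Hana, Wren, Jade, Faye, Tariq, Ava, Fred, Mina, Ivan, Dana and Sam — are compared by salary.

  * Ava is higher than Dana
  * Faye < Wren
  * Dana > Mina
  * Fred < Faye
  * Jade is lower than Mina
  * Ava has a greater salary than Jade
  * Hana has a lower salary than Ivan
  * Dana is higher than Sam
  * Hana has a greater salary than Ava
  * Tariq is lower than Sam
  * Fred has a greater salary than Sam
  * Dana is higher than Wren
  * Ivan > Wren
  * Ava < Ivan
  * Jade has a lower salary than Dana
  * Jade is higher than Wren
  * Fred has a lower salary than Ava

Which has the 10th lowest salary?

The consecutive relations fix a unique order: Tariq < Sam < Fred < Faye < Wren < Jade < Mina < Dana < Ava < Hana < Ivan.
Counting 10 from the smallest end gives Hana.

Hana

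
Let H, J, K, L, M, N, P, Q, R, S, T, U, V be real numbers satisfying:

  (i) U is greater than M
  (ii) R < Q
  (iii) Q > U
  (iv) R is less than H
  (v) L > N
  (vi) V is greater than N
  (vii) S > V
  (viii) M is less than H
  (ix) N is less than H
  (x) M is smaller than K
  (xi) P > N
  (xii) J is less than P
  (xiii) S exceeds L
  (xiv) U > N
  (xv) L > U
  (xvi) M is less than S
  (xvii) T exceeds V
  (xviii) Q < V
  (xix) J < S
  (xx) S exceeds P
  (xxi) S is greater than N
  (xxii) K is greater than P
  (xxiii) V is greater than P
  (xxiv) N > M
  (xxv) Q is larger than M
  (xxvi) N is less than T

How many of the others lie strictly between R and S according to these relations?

Chaining upward from R reaches: H, Q, V, T.
Chaining downward from S reaches: M, N, U, J, P, Q, V, L.
Strictly between R and S are those in both lists: Q, V — 2 elements.

2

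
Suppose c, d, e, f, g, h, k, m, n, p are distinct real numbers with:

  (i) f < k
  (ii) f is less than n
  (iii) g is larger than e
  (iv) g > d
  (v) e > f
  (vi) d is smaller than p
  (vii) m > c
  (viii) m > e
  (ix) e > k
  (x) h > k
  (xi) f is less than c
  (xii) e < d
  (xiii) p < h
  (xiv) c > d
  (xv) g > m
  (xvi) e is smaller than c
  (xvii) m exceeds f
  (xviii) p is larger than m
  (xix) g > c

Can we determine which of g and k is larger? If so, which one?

k < e and e < d give k < d.
With d < c: k < e < d < c.
With c < g: k < e < d < c < g.
So g is larger.

g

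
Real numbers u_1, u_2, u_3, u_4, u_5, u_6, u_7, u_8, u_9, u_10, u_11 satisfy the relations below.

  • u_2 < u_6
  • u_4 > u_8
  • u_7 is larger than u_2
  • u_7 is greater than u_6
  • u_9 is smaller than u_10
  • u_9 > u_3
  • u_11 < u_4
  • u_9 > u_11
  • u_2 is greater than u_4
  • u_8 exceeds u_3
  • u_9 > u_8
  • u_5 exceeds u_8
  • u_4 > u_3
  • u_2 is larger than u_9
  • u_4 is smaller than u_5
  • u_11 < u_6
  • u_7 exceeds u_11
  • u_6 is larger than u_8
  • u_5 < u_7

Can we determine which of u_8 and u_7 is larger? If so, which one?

u_8 < u_4 < u_2 < u_6 < u_7, by transitivity through u_4, u_2, u_6.
So u_7 is larger.

u_7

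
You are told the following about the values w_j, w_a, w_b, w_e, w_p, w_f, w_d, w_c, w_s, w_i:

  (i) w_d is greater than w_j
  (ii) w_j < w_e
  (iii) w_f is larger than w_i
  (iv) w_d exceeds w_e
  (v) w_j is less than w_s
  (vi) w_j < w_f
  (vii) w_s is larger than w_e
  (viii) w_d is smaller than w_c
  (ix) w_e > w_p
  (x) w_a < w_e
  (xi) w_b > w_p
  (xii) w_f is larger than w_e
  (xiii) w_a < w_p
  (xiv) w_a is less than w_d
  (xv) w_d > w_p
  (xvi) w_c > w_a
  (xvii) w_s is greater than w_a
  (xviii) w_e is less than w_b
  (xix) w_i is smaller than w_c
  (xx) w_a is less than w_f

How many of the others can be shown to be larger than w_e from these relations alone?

Directly above w_e: w_d, w_f, w_b, w_s.
One step further: w_c (5 so far).
No other element is forced above w_e by the given relations, so the count is 5.

5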